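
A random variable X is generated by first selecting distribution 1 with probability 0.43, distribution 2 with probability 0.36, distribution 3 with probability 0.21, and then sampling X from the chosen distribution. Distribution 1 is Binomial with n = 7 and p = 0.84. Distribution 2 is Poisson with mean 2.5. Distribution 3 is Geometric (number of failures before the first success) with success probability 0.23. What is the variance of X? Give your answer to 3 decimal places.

6.763

Per component, 1: μ=5.88, E[X²]=35.5152; 2: μ=2.5, E[X²]=8.75; 3: μ=3.34783, E[X²]=25.7637.
E[X] = 0.43·5.88 + 0.36·2.5 + 0.21·3.34783 = 4.13144.
E[X²] = 0.43·35.5152 + 0.36·8.75 + 0.21·25.7637 = 23.8319.
Var(X) = E[X²] − (E[X])² = 23.8319 − 17.0688 = 6.76309.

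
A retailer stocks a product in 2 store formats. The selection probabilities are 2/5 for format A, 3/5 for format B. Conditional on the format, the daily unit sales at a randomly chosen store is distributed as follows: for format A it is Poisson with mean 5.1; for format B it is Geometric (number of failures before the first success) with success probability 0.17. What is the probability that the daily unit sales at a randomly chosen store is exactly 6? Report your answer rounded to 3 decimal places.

0.093

Conditional on each format, P(X = 6): A: 0.149; B: 0.0555799.
By total probability, P(X = 6) = 0.4·0.149 + 0.6·0.0555799 = 0.092948.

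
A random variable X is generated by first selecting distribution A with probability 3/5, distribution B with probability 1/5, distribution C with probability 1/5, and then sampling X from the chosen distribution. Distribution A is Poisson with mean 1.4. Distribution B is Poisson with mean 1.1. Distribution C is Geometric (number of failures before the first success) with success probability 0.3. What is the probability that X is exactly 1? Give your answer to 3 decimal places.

Conditional on each component, P(X = 1): A: 0.345236; B: 0.366158; C: 0.21.
By total probability, P(X = 1) = 0.6·0.345236 + 0.2·0.366158 + 0.2·0.21 = 0.322373.

0.322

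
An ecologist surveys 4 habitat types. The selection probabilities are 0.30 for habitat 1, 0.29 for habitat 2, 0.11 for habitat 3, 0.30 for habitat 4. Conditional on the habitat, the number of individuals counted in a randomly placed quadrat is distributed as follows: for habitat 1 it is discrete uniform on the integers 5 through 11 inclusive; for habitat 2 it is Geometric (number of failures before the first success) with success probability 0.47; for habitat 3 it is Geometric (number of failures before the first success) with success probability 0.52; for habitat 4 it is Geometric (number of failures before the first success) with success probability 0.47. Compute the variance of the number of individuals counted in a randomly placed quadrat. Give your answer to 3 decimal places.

12.826

Per component, 1: μ=8, E[X²]=68; 2: μ=1.12766, E[X²]=3.67089; 3: μ=0.923077, E[X²]=2.62722; 4: μ=1.12766, E[X²]=3.67089.
E[X] = 0.3·8 + 0.29·1.12766 + 0.11·0.923077 + 0.3·1.12766 = 3.16686.
E[X²] = 0.3·68 + 0.29·3.67089 + 0.11·2.62722 + 0.3·3.67089 = 22.8548.
Var(X) = E[X²] − (E[X])² = 22.8548 − 10.029 = 12.8258.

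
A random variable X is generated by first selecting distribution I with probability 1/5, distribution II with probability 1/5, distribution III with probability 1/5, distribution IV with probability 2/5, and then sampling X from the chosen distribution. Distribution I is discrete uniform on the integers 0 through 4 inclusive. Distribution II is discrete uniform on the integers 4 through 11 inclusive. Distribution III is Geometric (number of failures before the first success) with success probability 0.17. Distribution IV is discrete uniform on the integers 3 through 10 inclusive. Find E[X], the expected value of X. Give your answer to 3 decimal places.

5.476

Component means — I: 2; II: 7.5; III: 4.88235; IV: 6.5.
E[X] = 0.2·2 + 0.2·7.5 + 0.2·4.88235 + 0.4·6.5 = 5.47647.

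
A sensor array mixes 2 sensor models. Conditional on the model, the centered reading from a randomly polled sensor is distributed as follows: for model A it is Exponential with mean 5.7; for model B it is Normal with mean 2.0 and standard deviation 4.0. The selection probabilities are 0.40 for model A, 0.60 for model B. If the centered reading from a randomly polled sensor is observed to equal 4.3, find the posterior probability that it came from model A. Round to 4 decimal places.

Likelihoods f(4.3 | ·): A: 0.0825087; B: 0.0845387.
Posterior ∝ prior × likelihood. Numerator for A: 0.4·0.0825087 = 0.0330035.
Normalizing constant: 0.4·0.0825087 + 0.6·0.0845387 = 0.0837267.
P(A | observation) = 0.0330035 / 0.0837267 = 0.394181.

0.3942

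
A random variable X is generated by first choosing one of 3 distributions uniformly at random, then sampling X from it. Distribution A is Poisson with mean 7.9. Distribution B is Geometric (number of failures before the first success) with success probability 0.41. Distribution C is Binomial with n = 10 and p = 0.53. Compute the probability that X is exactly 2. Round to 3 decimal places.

Conditional on each component, P(X = 2): A: 0.0115691; B: 0.142721; C: 0.0300987.
By total probability, P(X = 2) = 0.333333·0.0115691 + 0.333333·0.142721 + 0.333333·0.0300987 = 0.0614629.

0.061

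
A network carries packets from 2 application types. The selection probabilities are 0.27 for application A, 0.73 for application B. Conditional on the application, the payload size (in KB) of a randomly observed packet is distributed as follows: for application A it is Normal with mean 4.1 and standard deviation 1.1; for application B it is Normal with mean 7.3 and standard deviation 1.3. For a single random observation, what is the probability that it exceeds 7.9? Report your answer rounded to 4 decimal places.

Conditional on each application, P(X > 7.9): A: 0.000275611; B: 0.322206.
By total probability, P(X > 7.9) = 0.27·0.000275611 + 0.73·0.322206 = 0.235285.

0.2353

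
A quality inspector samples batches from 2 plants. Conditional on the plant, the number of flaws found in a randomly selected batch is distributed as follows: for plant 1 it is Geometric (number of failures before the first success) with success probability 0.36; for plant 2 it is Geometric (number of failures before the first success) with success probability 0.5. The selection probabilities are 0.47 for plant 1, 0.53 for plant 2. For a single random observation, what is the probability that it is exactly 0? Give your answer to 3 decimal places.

0.434

Conditional on each plant, P(X = 0): 1: 0.36; 2: 0.5.
By total probability, P(X = 0) = 0.47·0.36 + 0.53·0.5 = 0.4342.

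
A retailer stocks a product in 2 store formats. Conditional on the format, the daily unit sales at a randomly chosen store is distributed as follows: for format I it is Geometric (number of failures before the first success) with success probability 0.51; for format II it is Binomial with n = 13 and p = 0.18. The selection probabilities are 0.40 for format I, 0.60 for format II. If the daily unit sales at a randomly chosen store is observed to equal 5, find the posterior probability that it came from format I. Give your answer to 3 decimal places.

Likelihoods P(X=5 | ·): I: 0.0144062; II: 0.0497109.
Posterior ∝ prior × likelihood. Numerator for I: 0.4·0.0144062 = 0.0057625.
Normalizing constant: 0.4·0.0144062 + 0.6·0.0497109 = 0.0355891.
P(I | observation) = 0.0057625 / 0.0355891 = 0.161918.

0.162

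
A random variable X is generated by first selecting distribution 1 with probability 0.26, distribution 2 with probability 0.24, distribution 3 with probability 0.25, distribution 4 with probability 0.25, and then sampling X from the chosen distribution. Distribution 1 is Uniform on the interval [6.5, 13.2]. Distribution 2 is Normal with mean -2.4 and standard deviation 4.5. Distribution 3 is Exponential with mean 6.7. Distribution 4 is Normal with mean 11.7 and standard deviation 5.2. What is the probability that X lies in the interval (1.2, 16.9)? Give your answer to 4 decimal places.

0.7047

Conditional on each component, P(1.2 < X < 16.9): 1: 1; 2: 0.211846; 3: 0.755751; 4: 0.819613.
By total probability, P(1.2 < X < 16.9) = 0.26·1 + 0.24·0.211846 + 0.25·0.755751 + 0.25·0.819613 = 0.704684.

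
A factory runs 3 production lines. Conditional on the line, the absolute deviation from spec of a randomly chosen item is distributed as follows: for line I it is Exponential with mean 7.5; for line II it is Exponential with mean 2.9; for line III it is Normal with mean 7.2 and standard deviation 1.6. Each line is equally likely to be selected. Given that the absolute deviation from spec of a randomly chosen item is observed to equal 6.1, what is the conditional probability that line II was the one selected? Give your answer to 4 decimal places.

0.1412

Likelihoods f(6.1 | ·): I: 0.059117; II: 0.042081; III: 0.196858.
Posterior ∝ prior × likelihood. Numerator for II: 0.333333·0.042081 = 0.014027.
Normalizing constant: 0.333333·0.059117 + 0.333333·0.042081 + 0.333333·0.196858 = 0.0993522.
P(II | observation) = 0.014027 / 0.0993522 = 0.141185.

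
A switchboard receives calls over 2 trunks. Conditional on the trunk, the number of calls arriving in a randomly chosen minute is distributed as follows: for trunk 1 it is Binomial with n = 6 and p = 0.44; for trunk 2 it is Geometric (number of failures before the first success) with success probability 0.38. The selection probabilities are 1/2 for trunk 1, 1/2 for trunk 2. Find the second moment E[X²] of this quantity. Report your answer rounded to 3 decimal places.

7.702

For each component E[X²] = Var + (mean)², giving 1: 8.448; 2: 6.95568.
Overall E[X²] = 0.5·8.448 + 0.5·6.95568 = 7.70184.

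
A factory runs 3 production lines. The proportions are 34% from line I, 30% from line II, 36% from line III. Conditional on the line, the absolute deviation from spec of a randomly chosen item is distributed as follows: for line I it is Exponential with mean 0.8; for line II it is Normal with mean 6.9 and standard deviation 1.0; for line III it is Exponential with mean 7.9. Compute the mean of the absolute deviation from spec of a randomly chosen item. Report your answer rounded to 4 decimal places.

Component means — I: 0.8; II: 6.9; III: 7.9.
E[X] = 0.34·0.8 + 0.3·6.9 + 0.36·7.9 = 5.186.

5.1860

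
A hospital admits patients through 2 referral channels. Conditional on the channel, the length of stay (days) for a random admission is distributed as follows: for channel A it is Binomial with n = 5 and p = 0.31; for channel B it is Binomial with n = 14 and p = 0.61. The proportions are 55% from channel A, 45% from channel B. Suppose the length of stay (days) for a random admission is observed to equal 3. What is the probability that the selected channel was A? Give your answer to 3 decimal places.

Likelihoods P(X=3 | ·): A: 0.141835; B: 0.00262302.
Posterior ∝ prior × likelihood. Numerator for A: 0.55·0.141835 = 0.0780092.
Normalizing constant: 0.55·0.141835 + 0.45·0.00262302 = 0.0791896.
P(A | observation) = 0.0780092 / 0.0791896 = 0.985095.

0.985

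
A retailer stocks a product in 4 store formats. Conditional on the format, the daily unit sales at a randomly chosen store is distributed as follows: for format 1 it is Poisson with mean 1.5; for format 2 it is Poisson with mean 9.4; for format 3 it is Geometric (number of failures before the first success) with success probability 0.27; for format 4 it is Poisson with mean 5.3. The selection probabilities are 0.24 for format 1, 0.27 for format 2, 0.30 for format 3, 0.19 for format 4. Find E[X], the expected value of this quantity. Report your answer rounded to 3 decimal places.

Component means — 1: 1.5; 2: 9.4; 3: 2.7037; 4: 5.3.
E[X] = 0.24·1.5 + 0.27·9.4 + 0.3·2.7037 + 0.19·5.3 = 4.71611.

4.716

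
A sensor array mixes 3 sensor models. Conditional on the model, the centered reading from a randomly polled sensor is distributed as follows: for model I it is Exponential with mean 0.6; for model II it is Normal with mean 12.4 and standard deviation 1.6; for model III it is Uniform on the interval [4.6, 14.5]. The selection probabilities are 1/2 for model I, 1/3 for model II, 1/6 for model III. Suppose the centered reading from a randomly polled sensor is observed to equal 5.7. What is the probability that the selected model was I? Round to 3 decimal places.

0.004

Likelihoods f(5.7 | ·): I: 0.000124753; II: 3.88221e-05; III: 0.10101.
Posterior ∝ prior × likelihood. Numerator for I: 0.5·0.000124753 = 6.23765e-05.
Normalizing constant: 0.5·0.000124753 + 0.333333·3.88221e-05 + 0.166667·0.10101 = 0.0169103.
P(I | observation) = 6.23765e-05 / 0.0169103 = 0.00368866.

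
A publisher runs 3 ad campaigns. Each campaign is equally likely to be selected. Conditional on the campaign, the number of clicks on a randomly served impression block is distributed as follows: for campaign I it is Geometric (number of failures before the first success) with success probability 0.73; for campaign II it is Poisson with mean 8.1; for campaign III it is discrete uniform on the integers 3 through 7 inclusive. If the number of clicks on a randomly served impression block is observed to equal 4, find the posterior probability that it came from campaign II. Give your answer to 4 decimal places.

0.2108

Likelihoods P(X=4 | ·): I: 0.00387952; II: 0.0544432; III: 0.2.
Posterior ∝ prior × likelihood. Numerator for II: 0.333333·0.0544432 = 0.0181477.
Normalizing constant: 0.333333·0.00387952 + 0.333333·0.0544432 + 0.333333·0.2 = 0.0861076.
P(II | observation) = 0.0181477 / 0.0861076 = 0.210756.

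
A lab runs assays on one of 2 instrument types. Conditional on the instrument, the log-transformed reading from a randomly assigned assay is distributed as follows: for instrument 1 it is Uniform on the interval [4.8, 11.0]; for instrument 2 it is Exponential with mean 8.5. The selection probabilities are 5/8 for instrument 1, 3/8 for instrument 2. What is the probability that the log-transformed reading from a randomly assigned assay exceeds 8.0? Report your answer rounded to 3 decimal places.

0.449

Conditional on each instrument, P(X > 8.0): 1: 0.483871; 2: 0.390169.
By total probability, P(X > 8.0) = 0.625·0.483871 + 0.375·0.390169 = 0.448733.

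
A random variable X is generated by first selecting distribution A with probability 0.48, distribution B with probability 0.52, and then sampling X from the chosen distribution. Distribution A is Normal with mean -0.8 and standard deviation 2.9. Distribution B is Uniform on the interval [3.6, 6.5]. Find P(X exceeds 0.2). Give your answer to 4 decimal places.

Conditional on each component, P(X > 0.2): A: 0.365112; B: 1.
By total probability, P(X > 0.2) = 0.48·0.365112 + 0.52·1 = 0.695254.

0.6953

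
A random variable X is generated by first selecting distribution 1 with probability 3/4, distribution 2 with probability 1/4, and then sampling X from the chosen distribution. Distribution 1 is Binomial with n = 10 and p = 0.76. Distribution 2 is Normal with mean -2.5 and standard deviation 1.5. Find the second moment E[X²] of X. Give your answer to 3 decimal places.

For each component E[X²] = Var + (mean)², giving 1: 59.584; 2: 8.5.
Overall E[X²] = 0.75·59.584 + 0.25·8.5 = 46.813.

46.813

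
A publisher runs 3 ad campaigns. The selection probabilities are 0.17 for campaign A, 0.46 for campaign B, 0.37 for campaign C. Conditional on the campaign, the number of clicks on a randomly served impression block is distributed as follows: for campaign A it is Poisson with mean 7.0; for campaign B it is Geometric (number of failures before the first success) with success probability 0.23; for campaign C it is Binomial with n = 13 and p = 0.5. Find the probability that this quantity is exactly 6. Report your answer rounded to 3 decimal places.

0.125

Conditional on each campaign, P(X = 6): A: 0.149003; B: 0.0479371; C: 0.209473.
By total probability, P(X = 6) = 0.17·0.149003 + 0.46·0.0479371 + 0.37·0.209473 = 0.124886.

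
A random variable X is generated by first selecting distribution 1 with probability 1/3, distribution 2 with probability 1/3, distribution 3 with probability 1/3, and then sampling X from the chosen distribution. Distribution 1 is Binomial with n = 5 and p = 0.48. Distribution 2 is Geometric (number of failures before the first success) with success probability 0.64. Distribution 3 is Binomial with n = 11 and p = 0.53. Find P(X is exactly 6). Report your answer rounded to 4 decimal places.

Conditional on each component, P(X = 6): 1: 0; 2: 0.00139314; 3: 0.234848.
By total probability, P(X = 6) = 0.333333·0 + 0.333333·0.00139314 + 0.333333·0.234848 = 0.078747.

0.0787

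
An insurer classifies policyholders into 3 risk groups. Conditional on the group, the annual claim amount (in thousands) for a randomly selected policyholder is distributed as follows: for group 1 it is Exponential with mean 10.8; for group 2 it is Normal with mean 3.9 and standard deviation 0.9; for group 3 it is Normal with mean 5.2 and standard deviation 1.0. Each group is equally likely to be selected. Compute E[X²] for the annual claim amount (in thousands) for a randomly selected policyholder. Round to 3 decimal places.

For each component E[X²] = Var + (mean)², giving 1: 233.28; 2: 16.02; 3: 28.04.
Overall E[X²] = 0.333333·233.28 + 0.333333·16.02 + 0.333333·28.04 = 92.4467.

92.447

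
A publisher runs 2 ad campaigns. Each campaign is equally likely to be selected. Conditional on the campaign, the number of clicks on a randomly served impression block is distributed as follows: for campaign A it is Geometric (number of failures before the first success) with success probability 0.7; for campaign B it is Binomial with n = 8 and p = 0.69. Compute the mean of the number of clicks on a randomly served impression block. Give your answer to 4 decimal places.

2.9743

Component means — A: 0.428571; B: 5.52.
E[X] = 0.5·0.428571 + 0.5·5.52 = 2.97429.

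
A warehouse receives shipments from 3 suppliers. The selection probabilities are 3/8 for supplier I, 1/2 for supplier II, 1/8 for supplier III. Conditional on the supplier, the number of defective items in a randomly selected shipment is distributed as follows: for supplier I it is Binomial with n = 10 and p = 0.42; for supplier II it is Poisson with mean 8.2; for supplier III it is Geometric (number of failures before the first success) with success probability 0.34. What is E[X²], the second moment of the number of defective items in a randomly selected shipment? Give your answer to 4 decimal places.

46.4332

For each component E[X²] = Var + (mean)², giving I: 20.076; II: 75.44; III: 9.47751.
Overall E[X²] = 0.375·20.076 + 0.5·75.44 + 0.125·9.47751 = 46.4332.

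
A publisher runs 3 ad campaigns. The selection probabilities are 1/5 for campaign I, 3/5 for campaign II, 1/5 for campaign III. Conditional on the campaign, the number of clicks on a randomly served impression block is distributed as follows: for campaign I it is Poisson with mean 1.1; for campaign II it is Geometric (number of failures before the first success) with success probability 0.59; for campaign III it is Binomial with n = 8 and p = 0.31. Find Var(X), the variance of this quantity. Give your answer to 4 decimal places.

Per component, I: μ=1.1, E[X²]=2.31; II: μ=0.694915, E[X²]=1.66073; III: μ=2.48, E[X²]=7.8616.
E[X] = 0.2·1.1 + 0.6·0.694915 + 0.2·2.48 = 1.13295.
E[X²] = 0.2·2.31 + 0.6·1.66073 + 0.2·7.8616 = 3.03076.
Var(X) = E[X²] − (E[X])² = 3.03076 − 1.28357 = 1.74718.

1.7472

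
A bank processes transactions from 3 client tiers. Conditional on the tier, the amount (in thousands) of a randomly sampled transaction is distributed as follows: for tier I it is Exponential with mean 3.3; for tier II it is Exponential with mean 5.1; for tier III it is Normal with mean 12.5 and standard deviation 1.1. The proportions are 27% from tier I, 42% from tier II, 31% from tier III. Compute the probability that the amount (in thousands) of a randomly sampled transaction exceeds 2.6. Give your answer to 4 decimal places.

0.6851

Conditional on each tier, P(X > 2.6): I: 0.454809; II: 0.600613; III: 1.
By total probability, P(X > 2.6) = 0.27·0.454809 + 0.42·0.600613 + 0.31·1 = 0.685056.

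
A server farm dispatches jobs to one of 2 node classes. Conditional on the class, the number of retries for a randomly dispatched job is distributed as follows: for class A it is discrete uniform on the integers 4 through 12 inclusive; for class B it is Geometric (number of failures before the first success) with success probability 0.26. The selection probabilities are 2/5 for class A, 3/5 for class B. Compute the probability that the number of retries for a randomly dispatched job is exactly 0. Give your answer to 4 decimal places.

0.1560

Conditional on each class, P(X = 0): A: 0; B: 0.26.
By total probability, P(X = 0) = 0.4·0 + 0.6·0.26 = 0.156.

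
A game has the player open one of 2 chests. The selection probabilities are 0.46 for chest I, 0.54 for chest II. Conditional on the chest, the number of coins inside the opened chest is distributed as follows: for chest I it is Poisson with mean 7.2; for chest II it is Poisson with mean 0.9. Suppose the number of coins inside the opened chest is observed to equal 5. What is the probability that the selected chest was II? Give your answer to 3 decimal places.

0.019

Likelihoods P(X=5 | ·): I: 0.120382; II: 0.00200063.
Posterior ∝ prior × likelihood. Numerator for II: 0.54·0.00200063 = 0.00108034.
Normalizing constant: 0.46·0.120382 + 0.54·0.00200063 = 0.056456.
P(II | observation) = 0.00108034 / 0.056456 = 0.019136.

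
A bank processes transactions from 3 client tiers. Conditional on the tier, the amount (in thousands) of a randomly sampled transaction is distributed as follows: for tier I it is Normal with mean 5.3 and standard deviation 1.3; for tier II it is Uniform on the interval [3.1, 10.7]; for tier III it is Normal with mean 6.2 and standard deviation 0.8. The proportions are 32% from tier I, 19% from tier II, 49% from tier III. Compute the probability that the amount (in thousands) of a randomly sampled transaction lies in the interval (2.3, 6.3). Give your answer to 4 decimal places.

0.5953

Conditional on each tier, P(2.3 < X < 6.3): I: 0.768614; II: 0.421053; III: 0.549738.
By total probability, P(2.3 < X < 6.3) = 0.32·0.768614 + 0.19·0.421053 + 0.49·0.549738 = 0.595328.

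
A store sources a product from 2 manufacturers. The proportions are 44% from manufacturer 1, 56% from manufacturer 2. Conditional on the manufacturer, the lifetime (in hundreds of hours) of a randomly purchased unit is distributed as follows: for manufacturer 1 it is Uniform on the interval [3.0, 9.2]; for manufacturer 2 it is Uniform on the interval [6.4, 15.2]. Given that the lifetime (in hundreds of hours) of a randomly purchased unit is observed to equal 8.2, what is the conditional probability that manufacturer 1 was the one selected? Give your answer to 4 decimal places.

Likelihoods f(8.2 | ·): 1: 0.16129; 2: 0.113636.
Posterior ∝ prior × likelihood. Numerator for 1: 0.44·0.16129 = 0.0709677.
Normalizing constant: 0.44·0.16129 + 0.56·0.113636 = 0.134604.
P(1 | observation) = 0.0709677 / 0.134604 = 0.527233.

0.5272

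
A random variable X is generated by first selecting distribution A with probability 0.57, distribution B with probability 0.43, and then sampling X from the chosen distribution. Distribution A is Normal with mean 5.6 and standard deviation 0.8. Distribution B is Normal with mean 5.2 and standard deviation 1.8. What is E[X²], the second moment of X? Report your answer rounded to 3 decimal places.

31.260

For each component E[X²] = Var + (mean)², giving A: 32; B: 30.28.
Overall E[X²] = 0.57·32 + 0.43·30.28 = 31.2604.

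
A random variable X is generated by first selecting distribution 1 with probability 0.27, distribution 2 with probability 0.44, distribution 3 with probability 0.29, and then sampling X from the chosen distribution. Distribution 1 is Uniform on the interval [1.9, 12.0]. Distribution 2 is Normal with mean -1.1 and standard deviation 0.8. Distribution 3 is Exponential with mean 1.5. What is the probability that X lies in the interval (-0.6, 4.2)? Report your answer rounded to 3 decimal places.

0.451

Conditional on each component, P(-0.6 < X < 4.2): 1: 0.227723; 2: 0.265986; 3: 0.93919.
By total probability, P(-0.6 < X < 4.2) = 0.27·0.227723 + 0.44·0.265986 + 0.29·0.93919 = 0.450884.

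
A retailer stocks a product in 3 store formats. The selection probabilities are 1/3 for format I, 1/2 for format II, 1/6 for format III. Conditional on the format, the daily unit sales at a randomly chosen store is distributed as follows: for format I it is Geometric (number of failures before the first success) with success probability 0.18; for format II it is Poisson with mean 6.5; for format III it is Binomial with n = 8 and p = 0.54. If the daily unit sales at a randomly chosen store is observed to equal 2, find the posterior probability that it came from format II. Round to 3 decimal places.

Likelihoods P(X=2 | ·): I: 0.121032; II: 0.0317602; III: 0.0773557.
Posterior ∝ prior × likelihood. Numerator for II: 0.5·0.0317602 = 0.0158801.
Normalizing constant: 0.333333·0.121032 + 0.5·0.0317602 + 0.166667·0.0773557 = 0.0691167.
P(II | observation) = 0.0158801 / 0.0691167 = 0.229757.

0.230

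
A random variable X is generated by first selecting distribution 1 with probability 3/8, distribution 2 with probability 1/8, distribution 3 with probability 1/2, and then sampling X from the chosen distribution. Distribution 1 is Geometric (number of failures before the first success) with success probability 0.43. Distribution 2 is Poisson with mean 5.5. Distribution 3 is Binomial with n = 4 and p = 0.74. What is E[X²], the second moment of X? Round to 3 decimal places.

11.049

For each component E[X²] = Var + (mean)², giving 1: 4.83991; 2: 35.75; 3: 9.5312.
Overall E[X²] = 0.375·4.83991 + 0.125·35.75 + 0.5·9.5312 = 11.0493.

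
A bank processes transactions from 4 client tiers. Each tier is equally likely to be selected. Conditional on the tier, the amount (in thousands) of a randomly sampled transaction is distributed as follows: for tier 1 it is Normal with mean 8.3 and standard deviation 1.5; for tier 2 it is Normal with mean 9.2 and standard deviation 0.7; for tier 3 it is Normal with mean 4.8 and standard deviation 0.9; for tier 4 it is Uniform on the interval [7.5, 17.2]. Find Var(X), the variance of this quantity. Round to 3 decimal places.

10.082

Per component, 1: μ=8.3, E[X²]=71.14; 2: μ=9.2, E[X²]=85.13; 3: μ=4.8, E[X²]=23.85; 4: μ=12.35, E[X²]=160.363.
E[X] = 0.25·8.3 + 0.25·9.2 + 0.25·4.8 + 0.25·12.35 = 8.6625.
E[X²] = 0.25·71.14 + 0.25·85.13 + 0.25·23.85 + 0.25·160.363 = 85.1208.
Var(X) = E[X²] − (E[X])² = 85.1208 − 75.0389 = 10.0819.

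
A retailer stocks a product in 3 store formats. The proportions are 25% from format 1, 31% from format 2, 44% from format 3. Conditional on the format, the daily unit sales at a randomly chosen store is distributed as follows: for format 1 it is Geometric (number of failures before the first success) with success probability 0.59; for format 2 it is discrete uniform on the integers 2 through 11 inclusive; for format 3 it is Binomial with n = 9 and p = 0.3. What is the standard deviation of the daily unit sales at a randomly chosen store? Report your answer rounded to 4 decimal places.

2.9508

Per component, 1: μ=0.694915, E[X²]=1.66073; 2: μ=6.5, E[X²]=50.5; 3: μ=2.7, E[X²]=9.18.
E[X] = 0.25·0.694915 + 0.31·6.5 + 0.44·2.7 = 3.37673.
E[X²] = 0.25·1.66073 + 0.31·50.5 + 0.44·9.18 = 20.1094.
Var(X) = E[X²] − (E[X])² = 20.1094 − 11.4023 = 8.70708.
SD(X) = √8.70708 = 2.95078.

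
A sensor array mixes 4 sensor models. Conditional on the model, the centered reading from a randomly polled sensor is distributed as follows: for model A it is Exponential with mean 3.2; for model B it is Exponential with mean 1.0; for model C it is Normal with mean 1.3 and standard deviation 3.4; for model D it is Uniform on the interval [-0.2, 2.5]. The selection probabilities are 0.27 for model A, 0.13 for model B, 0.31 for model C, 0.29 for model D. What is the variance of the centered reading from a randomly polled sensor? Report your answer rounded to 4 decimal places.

7.4622

Per component, A: μ=3.2, E[X²]=20.48; B: μ=1, E[X²]=2; C: μ=1.3, E[X²]=13.25; D: μ=1.15, E[X²]=1.93.
E[X] = 0.27·3.2 + 0.13·1 + 0.31·1.3 + 0.29·1.15 = 1.7305.
E[X²] = 0.27·20.48 + 0.13·2 + 0.31·13.25 + 0.29·1.93 = 10.4568.
Var(X) = E[X²] − (E[X])² = 10.4568 − 2.99463 = 7.46217.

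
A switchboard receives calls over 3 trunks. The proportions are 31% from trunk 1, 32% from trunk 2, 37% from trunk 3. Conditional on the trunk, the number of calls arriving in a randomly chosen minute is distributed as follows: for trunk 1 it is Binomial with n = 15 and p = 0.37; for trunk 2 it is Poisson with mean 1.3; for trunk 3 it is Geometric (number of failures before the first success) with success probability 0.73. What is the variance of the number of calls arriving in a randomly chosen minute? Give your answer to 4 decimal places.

6.6595

Per component, 1: μ=5.55, E[X²]=34.299; 2: μ=1.3, E[X²]=2.99; 3: μ=0.369863, E[X²]=0.64346.
E[X] = 0.31·5.55 + 0.32·1.3 + 0.37·0.369863 = 2.27335.
E[X²] = 0.31·34.299 + 0.32·2.99 + 0.37·0.64346 = 11.8276.
Var(X) = E[X²] − (E[X])² = 11.8276 − 5.16812 = 6.65945.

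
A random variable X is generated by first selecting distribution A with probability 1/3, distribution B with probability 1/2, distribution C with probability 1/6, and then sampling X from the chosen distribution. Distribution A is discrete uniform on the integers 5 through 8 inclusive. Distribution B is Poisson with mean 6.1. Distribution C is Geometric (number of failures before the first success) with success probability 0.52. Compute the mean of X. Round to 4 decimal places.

5.3705

Component means — A: 6.5; B: 6.1; C: 0.923077.
E[X] = 0.333333·6.5 + 0.5·6.1 + 0.166667·0.923077 = 5.37051.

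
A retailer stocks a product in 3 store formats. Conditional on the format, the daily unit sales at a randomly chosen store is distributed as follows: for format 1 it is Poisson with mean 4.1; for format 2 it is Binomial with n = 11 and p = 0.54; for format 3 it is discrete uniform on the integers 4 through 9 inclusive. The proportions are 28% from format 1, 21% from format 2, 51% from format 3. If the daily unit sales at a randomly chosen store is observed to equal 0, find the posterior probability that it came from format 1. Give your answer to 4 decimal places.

0.9912

Likelihoods P(X=0 | ·): 1: 0.0165727; 2: 0.000195135; 3: 0.
Posterior ∝ prior × likelihood. Numerator for 1: 0.28·0.0165727 = 0.00464035.
Normalizing constant: 0.28·0.0165727 + 0.21·0.000195135 + 0.51·0 = 0.00468133.
P(1 | observation) = 0.00464035 / 0.00468133 = 0.991246.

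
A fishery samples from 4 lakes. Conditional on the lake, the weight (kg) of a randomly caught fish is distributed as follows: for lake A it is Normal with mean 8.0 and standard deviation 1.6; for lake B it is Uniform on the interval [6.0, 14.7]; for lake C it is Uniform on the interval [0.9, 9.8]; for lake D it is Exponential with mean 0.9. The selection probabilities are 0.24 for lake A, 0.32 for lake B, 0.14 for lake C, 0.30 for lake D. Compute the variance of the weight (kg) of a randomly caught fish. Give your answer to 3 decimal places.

18.614

Per component, A: μ=8, E[X²]=66.56; B: μ=10.35, E[X²]=113.43; C: μ=5.35, E[X²]=35.2233; D: μ=0.9, E[X²]=1.62.
E[X] = 0.24·8 + 0.32·10.35 + 0.14·5.35 + 0.3·0.9 = 6.251.
E[X²] = 0.24·66.56 + 0.32·113.43 + 0.14·35.2233 + 0.3·1.62 = 57.6893.
Var(X) = E[X²] − (E[X])² = 57.6893 − 39.075 = 18.6143.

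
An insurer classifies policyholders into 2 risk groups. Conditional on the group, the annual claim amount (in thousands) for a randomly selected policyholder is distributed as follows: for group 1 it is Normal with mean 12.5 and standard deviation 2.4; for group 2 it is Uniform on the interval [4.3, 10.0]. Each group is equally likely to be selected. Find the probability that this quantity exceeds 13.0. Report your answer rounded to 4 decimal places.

0.2087

Conditional on each group, P(X > 13.0): 1: 0.417484; 2: 0.
By total probability, P(X > 13.0) = 0.5·0.417484 + 0.5·0 = 0.208742.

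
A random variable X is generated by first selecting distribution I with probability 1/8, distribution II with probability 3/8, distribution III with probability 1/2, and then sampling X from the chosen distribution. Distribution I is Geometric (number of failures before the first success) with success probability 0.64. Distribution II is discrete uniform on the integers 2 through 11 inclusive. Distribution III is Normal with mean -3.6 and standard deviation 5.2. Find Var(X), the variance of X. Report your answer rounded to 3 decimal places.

38.586

Per component, I: μ=0.5625, E[X²]=1.19531; II: μ=6.5, E[X²]=50.5; III: μ=-3.6, E[X²]=40.
E[X] = 0.125·0.5625 + 0.375·6.5 + 0.5·-3.6 = 0.707812.
E[X²] = 0.125·1.19531 + 0.375·50.5 + 0.5·40 = 39.0869.
Var(X) = E[X²] − (E[X])² = 39.0869 − 0.500999 = 38.5859.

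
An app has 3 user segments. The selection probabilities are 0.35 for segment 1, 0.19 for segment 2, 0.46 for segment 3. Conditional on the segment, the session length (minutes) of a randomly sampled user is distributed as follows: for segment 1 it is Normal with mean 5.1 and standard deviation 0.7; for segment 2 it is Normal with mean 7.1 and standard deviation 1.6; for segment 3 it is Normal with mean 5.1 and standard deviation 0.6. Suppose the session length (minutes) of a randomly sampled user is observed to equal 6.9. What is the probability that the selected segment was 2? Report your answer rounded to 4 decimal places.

0.8144

Likelihoods f(6.9 | ·): 1: 0.0208921; 2: 0.247399; 3: 0.00738641.
Posterior ∝ prior × likelihood. Numerator for 2: 0.19·0.247399 = 0.0470057.
Normalizing constant: 0.35·0.0208921 + 0.19·0.247399 + 0.46·0.00738641 = 0.0577157.
P(2 | observation) = 0.0470057 / 0.0577157 = 0.814436.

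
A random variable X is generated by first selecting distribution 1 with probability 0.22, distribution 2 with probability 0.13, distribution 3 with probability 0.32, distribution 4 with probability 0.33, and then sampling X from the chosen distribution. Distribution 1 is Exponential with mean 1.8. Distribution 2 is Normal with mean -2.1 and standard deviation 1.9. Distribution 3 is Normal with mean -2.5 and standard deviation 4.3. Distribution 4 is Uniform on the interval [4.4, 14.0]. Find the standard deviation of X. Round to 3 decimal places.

Per component, 1: μ=1.8, E[X²]=6.48; 2: μ=-2.1, E[X²]=8.02; 3: μ=-2.5, E[X²]=24.74; 4: μ=9.2, E[X²]=92.32.
E[X] = 0.22·1.8 + 0.13·-2.1 + 0.32·-2.5 + 0.33·9.2 = 2.359.
E[X²] = 0.22·6.48 + 0.13·8.02 + 0.32·24.74 + 0.33·92.32 = 40.8506.
Var(X) = E[X²] − (E[X])² = 40.8506 − 5.56488 = 35.2857.
SD(X) = √35.2857 = 5.94018.

5.940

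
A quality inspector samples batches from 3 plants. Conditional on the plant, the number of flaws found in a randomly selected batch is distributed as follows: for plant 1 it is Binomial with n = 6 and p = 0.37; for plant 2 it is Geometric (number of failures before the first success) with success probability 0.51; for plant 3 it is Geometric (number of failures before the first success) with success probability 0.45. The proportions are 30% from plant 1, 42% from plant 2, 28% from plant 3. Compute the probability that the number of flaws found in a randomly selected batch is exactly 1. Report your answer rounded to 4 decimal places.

0.2404

Conditional on each plant, P(X = 1): 1: 0.220321; 2: 0.2499; 3: 0.2475.
By total probability, P(X = 1) = 0.3·0.220321 + 0.42·0.2499 + 0.28·0.2475 = 0.240354.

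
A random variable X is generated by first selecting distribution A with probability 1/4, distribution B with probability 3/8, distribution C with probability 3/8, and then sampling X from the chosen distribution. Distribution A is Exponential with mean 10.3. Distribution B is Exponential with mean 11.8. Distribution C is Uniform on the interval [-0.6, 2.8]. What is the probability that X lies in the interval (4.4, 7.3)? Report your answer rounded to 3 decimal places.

0.096

Conditional on each component, P(4.4 < X < 7.3): A: 0.160078; B: 0.150073; C: 0.
By total probability, P(4.4 < X < 7.3) = 0.25·0.160078 + 0.375·0.150073 + 0.375·0 = 0.0962967.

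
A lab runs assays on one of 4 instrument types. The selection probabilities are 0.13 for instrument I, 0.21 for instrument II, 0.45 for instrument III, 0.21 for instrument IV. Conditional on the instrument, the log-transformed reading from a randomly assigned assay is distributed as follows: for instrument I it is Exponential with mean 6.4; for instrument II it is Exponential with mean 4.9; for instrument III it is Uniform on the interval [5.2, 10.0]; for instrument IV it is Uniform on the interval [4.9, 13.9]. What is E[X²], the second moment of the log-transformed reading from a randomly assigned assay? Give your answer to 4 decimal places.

For each component E[X²] = Var + (mean)², giving I: 81.92; II: 48.02; III: 59.68; IV: 95.11.
Overall E[X²] = 0.13·81.92 + 0.21·48.02 + 0.45·59.68 + 0.21·95.11 = 67.5629.

67.5629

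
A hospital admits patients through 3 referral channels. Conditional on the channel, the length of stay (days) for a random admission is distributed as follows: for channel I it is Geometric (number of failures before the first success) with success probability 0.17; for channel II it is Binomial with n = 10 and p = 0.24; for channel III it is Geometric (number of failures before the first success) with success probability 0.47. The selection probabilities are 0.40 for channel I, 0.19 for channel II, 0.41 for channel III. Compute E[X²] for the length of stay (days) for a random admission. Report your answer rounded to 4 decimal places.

23.9689

For each component E[X²] = Var + (mean)², giving I: 52.5571; II: 7.584; III: 3.67089.
Overall E[X²] = 0.4·52.5571 + 0.19·7.584 + 0.41·3.67089 = 23.9689.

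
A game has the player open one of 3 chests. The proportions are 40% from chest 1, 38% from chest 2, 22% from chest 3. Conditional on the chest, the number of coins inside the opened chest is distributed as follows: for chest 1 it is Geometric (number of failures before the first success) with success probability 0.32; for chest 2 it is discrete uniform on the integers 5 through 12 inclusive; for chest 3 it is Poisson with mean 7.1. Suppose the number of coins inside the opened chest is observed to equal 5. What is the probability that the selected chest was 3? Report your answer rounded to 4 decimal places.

Likelihoods P(X=5 | ·): 1: 0.0465259; 2: 0.125; 3: 0.124057.
Posterior ∝ prior × likelihood. Numerator for 3: 0.22·0.124057 = 0.0272924.
Normalizing constant: 0.4·0.0465259 + 0.38·0.125 + 0.22·0.124057 = 0.0934028.
P(3 | observation) = 0.0272924 / 0.0934028 = 0.292202.

0.2922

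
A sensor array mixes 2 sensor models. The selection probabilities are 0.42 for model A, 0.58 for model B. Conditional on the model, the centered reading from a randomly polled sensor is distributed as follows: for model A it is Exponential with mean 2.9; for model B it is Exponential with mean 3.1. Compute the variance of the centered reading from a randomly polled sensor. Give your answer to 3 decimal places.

Per component, A: μ=2.9, E[X²]=16.82; B: μ=3.1, E[X²]=19.22.
E[X] = 0.42·2.9 + 0.58·3.1 = 3.016.
E[X²] = 0.42·16.82 + 0.58·19.22 = 18.212.
Var(X) = E[X²] − (E[X])² = 18.212 − 9.09626 = 9.11574.

9.116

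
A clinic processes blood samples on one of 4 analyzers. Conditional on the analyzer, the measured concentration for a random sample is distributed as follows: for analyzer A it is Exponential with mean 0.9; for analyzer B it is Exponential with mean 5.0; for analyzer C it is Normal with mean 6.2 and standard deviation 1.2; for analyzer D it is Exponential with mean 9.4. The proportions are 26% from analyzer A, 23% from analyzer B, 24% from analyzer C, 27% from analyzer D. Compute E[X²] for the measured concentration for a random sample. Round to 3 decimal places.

69.207

For each component E[X²] = Var + (mean)², giving A: 1.62; B: 50; C: 39.88; D: 176.72.
Overall E[X²] = 0.26·1.62 + 0.23·50 + 0.24·39.88 + 0.27·176.72 = 69.2068.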